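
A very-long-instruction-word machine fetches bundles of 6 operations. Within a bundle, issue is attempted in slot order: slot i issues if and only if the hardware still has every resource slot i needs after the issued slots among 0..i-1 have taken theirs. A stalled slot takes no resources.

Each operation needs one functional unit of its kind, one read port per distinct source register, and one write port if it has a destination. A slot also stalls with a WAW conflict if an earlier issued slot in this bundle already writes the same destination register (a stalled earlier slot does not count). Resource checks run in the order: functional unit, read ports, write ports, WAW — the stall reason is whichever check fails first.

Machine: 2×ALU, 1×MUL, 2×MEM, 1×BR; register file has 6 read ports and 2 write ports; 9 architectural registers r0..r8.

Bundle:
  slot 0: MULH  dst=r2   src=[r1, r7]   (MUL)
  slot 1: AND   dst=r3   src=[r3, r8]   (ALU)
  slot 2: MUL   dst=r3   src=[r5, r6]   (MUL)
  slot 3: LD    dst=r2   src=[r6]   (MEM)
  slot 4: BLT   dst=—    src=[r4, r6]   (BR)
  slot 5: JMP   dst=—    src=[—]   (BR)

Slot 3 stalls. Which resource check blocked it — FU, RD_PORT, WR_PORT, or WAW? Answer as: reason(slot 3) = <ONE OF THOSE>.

(0) want 1×MUL +2rd +1wr — yes → AL2|MU0|ME2|BR1|rd4|wr1
(1) want 1×ALU +2rd +1wr — yes → AL1|MU0|ME2|BR1|rd2|wr0
(2) want 1×MUL +2rd +1wr — FU → AL1|MU0|ME2|BR1|rd2|wr0
(3) want 1×MEM +1rd +1wr — WR_PORT → AL1|MU0|ME2|BR1|rd2|wr0
(4) want 1×BR +2rd +0wr — yes → AL1|MU0|ME2|BR0|rd0|wr0
(5) want 1×BR +0rd +0wr — FU → AL1|MU0|ME2|BR0|rd0|wr0

reason(slot 3) = WR_PORT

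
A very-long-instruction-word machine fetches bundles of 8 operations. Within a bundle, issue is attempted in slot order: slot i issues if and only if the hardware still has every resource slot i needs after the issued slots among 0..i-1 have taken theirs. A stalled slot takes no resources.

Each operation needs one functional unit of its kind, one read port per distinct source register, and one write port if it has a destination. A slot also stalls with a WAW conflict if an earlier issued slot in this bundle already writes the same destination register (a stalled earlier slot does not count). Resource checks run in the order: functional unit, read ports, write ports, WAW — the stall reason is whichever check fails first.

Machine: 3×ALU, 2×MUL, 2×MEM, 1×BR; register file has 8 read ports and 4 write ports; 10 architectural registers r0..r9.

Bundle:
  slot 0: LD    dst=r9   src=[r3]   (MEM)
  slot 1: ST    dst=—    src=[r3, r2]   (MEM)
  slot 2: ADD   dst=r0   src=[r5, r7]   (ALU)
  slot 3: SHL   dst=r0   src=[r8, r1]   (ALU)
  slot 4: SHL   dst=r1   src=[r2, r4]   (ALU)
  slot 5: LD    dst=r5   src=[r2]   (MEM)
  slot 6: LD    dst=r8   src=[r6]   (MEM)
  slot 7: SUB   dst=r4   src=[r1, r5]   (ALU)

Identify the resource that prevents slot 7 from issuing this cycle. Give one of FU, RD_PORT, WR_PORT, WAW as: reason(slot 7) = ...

[0] MEM needs rd=1 wr=1: ok; after: ALU=3 MUL=2 MEM=1 BR=1, R=7, W=3
[1] MEM needs rd=2 wr=0: ok; after: ALU=3 MUL=2 MEM=0 BR=1, R=5, W=3
[2] ALU needs rd=2 wr=1: ok; after: ALU=2 MUL=2 MEM=0 BR=1, R=3, W=2
[3] ALU needs rd=2 wr=1: WAW; after: ALU=2 MUL=2 MEM=0 BR=1, R=3, W=2
[4] ALU needs rd=2 wr=1: ok; after: ALU=1 MUL=2 MEM=0 BR=1, R=1, W=1
[5] MEM needs rd=1 wr=1: FU; after: ALU=1 MUL=2 MEM=0 BR=1, R=1, W=1
[6] MEM needs rd=1 wr=1: FU; after: ALU=1 MUL=2 MEM=0 BR=1, R=1, W=1
[7] ALU needs rd=2 wr=1: RD_PORT; after: ALU=1 MUL=2 MEM=0 BR=1, R=1, W=1

reason(slot 7) = RD_PORT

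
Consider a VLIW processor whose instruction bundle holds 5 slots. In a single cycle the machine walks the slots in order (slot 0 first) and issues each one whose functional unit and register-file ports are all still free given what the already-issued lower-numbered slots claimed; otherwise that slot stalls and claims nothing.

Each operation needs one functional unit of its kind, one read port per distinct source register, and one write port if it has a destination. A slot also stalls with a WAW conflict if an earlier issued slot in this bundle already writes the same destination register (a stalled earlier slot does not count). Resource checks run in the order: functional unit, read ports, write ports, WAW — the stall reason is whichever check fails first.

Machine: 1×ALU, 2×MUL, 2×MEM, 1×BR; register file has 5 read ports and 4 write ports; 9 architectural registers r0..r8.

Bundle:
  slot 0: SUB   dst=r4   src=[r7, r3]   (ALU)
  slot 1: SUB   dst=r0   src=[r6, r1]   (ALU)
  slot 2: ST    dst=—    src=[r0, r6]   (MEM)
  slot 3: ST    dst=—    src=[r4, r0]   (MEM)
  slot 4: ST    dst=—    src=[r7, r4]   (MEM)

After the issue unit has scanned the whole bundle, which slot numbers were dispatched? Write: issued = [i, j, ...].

issued = [0, 2]

[0] ALU needs rd=2 wr=1: ok; after: ALU=0 MUL=2 MEM=2 BR=1, R=3, W=3
[1] ALU needs rd=2 wr=1: FU; after: ALU=0 MUL=2 MEM=2 BR=1, R=3, W=3
[2] MEM needs rd=2 wr=0: ok; after: ALU=0 MUL=2 MEM=1 BR=1, R=1, W=3
[3] MEM needs rd=2 wr=0: RD_PORT; after: ALU=0 MUL=2 MEM=1 BR=1, R=1, W=3
[4] MEM needs rd=2 wr=0: RD_PORT; after: ALU=0 MUL=2 MEM=1 BR=1, R=1, W=3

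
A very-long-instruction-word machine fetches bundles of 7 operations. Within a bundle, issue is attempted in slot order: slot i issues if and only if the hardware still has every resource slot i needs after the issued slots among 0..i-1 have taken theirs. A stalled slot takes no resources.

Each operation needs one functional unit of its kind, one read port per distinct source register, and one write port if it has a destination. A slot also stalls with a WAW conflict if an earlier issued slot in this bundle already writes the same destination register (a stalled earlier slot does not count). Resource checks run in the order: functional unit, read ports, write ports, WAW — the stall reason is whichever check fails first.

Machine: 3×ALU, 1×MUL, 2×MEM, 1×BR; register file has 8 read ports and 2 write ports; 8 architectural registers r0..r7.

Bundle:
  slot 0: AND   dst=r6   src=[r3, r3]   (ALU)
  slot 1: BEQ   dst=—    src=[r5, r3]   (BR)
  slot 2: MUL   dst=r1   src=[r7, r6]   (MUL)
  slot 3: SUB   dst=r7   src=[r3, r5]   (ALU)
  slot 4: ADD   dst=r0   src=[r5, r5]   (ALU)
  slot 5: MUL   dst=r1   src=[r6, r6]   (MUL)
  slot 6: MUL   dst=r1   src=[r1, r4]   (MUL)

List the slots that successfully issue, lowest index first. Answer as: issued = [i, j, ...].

#0 ALU src=r3,r3 dispatched  <A:2 Mu:1 Ld:2 B:1 rd:7 wr:1>
#1 BR src=r5,r3 dispatched  <A:2 Mu:1 Ld:2 B:0 rd:5 wr:1>
#2 MUL src=r7,r6 dispatched  <A:2 Mu:0 Ld:2 B:0 rd:3 wr:0>
#3 ALU src=r3,r5 held:WR_PORT  <A:2 Mu:0 Ld:2 B:0 rd:3 wr:0>
#4 ALU src=r5,r5 held:WR_PORT  <A:2 Mu:0 Ld:2 B:0 rd:3 wr:0>
#5 MUL src=r6,r6 held:FU  <A:2 Mu:0 Ld:2 B:0 rd:3 wr:0>
#6 MUL src=r1,r4 held:FU  <A:2 Mu:0 Ld:2 B:0 rd:3 wr:0>

issued = [0, 1, 2]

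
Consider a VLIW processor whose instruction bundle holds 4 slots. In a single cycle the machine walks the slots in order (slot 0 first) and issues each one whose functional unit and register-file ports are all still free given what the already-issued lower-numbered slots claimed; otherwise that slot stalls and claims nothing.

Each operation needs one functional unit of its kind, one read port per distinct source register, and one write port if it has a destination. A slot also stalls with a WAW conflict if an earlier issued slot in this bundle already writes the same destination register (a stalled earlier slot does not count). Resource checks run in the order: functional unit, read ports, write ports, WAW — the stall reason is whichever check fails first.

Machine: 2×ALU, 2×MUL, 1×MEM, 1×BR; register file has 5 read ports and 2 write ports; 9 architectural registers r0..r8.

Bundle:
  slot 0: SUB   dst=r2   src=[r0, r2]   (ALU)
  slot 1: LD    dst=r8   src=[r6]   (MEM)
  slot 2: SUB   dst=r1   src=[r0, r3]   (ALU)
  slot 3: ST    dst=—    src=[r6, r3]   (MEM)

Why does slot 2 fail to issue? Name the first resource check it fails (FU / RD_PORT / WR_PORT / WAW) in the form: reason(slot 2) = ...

reason(slot 2) = WR_PORT

  0. ALU→r2 ⇒ go  {1A/2Mu/1Ld/1B | 3r 1w}
  1. MEM→r8 ⇒ go  {1A/2Mu/0Ld/1B | 2r 0w}
  2. ALU→r1 ⇒ no(WR_PORT)  {1A/2Mu/0Ld/1B | 2r 0w}
  3. MEM ⇒ no(FU)  {1A/2Mu/0Ld/1B | 2r 0w}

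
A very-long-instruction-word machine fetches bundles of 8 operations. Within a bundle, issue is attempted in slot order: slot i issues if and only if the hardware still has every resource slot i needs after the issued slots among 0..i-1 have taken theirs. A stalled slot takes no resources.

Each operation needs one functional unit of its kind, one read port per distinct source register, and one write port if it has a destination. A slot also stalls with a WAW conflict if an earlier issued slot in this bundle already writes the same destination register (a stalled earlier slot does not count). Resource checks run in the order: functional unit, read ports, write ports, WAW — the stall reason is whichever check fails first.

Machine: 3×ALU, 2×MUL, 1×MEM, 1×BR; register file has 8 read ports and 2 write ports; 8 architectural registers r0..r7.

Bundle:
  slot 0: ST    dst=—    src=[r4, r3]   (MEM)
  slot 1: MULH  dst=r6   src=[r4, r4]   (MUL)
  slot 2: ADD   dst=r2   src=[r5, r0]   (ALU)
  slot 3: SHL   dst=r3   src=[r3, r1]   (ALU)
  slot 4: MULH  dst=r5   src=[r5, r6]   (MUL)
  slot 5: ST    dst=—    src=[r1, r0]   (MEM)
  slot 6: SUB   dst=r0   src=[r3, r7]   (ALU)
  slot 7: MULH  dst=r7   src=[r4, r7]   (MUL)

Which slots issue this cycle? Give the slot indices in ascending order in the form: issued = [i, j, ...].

issued = [0, 1, 2]

  0. MEM ⇒ go  {3A/2Mu/0Ld/1B | 6r 2w}
  1. MUL→r6 ⇒ go  {3A/1Mu/0Ld/1B | 5r 1w}
  2. ALU→r2 ⇒ go  {2A/1Mu/0Ld/1B | 3r 0w}
  3. ALU→r3 ⇒ no(WR_PORT)  {2A/1Mu/0Ld/1B | 3r 0w}
  4. MUL→r5 ⇒ no(WR_PORT)  {2A/1Mu/0Ld/1B | 3r 0w}
  5. MEM ⇒ no(FU)  {2A/1Mu/0Ld/1B | 3r 0w}
  6. ALU→r0 ⇒ no(WR_PORT)  {2A/1Mu/0Ld/1B | 3r 0w}
  7. MUL→r7 ⇒ no(WR_PORT)  {2A/1Mu/0Ld/1B | 3r 0w}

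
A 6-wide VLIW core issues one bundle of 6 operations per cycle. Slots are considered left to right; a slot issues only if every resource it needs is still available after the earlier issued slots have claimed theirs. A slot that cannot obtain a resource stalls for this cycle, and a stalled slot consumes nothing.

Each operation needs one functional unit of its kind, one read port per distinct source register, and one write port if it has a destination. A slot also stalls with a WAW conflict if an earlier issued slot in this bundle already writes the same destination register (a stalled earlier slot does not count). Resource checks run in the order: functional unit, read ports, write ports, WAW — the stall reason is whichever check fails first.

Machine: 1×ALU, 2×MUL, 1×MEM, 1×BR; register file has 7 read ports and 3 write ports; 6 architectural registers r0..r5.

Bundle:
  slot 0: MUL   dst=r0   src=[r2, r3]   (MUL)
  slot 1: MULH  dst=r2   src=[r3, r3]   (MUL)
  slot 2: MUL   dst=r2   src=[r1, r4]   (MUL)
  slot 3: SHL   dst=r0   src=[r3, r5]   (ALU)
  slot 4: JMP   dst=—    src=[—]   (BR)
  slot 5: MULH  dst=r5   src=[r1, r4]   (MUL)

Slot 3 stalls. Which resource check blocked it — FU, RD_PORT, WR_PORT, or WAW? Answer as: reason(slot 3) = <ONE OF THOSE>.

#0 MUL src=r2,r3 dispatched  <A:1 Mu:1 Ld:1 B:1 rd:5 wr:2>
#1 MUL src=r3,r3 dispatched  <A:1 Mu:0 Ld:1 B:1 rd:4 wr:1>
#2 MUL src=r1,r4 held:FU  <A:1 Mu:0 Ld:1 B:1 rd:4 wr:1>
#3 ALU src=r3,r5 held:WAW  <A:1 Mu:0 Ld:1 B:1 rd:4 wr:1>
#4 BR src=- dispatched  <A:1 Mu:0 Ld:1 B:0 rd:4 wr:1>
#5 MUL src=r1,r4 held:FU  <A:1 Mu:0 Ld:1 B:0 rd:4 wr:1>

reason(slot 3) = WAW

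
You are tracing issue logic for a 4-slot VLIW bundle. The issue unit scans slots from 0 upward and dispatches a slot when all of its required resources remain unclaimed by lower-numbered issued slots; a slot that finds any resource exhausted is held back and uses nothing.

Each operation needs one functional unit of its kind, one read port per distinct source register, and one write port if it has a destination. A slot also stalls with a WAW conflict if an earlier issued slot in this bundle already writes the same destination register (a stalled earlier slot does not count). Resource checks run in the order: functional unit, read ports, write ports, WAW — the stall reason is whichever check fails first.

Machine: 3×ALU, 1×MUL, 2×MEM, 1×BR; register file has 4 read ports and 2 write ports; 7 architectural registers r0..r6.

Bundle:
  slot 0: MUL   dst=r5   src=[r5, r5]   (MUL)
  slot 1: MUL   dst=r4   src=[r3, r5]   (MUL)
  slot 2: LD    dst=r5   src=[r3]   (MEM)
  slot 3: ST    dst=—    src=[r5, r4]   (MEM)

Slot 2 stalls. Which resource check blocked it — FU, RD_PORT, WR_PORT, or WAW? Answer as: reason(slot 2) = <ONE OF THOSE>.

reason(slot 2) = WAW

  0. MUL→r5 ⇒ go  {3A/0Mu/2Ld/1B | 3r 1w}
  1. MUL→r4 ⇒ no(FU)  {3A/0Mu/2Ld/1B | 3r 1w}
  2. MEM→r5 ⇒ no(WAW)  {3A/0Mu/2Ld/1B | 3r 1w}
  3. MEM ⇒ go  {3A/0Mu/1Ld/1B | 1r 1w}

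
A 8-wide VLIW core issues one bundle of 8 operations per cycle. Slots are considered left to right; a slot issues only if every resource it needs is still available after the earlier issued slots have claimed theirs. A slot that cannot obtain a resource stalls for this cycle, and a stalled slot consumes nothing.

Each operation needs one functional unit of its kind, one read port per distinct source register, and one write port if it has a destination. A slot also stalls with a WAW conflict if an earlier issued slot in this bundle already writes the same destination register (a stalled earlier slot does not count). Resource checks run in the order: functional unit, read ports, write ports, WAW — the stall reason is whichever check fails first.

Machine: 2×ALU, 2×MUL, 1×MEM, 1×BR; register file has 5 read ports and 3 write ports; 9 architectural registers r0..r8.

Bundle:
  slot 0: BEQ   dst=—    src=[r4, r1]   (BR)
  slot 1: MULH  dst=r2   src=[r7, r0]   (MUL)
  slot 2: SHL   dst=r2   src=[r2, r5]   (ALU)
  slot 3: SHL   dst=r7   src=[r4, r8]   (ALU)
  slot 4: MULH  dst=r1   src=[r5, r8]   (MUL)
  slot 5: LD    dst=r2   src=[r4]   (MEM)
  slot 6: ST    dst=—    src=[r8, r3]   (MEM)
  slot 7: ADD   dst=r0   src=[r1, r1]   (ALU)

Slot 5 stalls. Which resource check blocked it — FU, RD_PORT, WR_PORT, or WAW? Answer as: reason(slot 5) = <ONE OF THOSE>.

[0] BR needs rd=2 wr=0: ok; after: ALU=2 MUL=2 MEM=1 BR=0, R=3, W=3
[1] MUL needs rd=2 wr=1: ok; after: ALU=2 MUL=1 MEM=1 BR=0, R=1, W=2
[2] ALU needs rd=2 wr=1: RD_PORT; after: ALU=2 MUL=1 MEM=1 BR=0, R=1, W=2
[3] ALU needs rd=2 wr=1: RD_PORT; after: ALU=2 MUL=1 MEM=1 BR=0, R=1, W=2
[4] MUL needs rd=2 wr=1: RD_PORT; after: ALU=2 MUL=1 MEM=1 BR=0, R=1, W=2
[5] MEM needs rd=1 wr=1: WAW; after: ALU=2 MUL=1 MEM=1 BR=0, R=1, W=2
[6] MEM needs rd=2 wr=0: RD_PORT; after: ALU=2 MUL=1 MEM=1 BR=0, R=1, W=2
[7] ALU needs rd=1 wr=1: ok; after: ALU=1 MUL=1 MEM=1 BR=0, R=0, W=1

reason(slot 5) = WAW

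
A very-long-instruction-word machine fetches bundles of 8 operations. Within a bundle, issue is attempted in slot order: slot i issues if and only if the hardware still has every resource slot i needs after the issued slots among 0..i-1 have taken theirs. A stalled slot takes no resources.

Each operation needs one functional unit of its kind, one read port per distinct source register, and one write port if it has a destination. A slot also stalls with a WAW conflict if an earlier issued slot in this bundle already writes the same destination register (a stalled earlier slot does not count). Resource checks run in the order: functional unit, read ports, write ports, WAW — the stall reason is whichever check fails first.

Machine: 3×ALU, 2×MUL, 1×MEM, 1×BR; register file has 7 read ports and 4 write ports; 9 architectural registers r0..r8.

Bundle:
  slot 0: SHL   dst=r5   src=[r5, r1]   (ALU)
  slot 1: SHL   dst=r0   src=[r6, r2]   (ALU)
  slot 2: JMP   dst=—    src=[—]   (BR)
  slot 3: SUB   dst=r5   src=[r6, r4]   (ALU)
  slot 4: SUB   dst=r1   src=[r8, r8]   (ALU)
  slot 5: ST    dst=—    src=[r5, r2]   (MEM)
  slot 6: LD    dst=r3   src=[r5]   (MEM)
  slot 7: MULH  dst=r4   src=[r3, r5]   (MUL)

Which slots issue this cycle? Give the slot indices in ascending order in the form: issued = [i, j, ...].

#0 ALU src=r5,r1 dispatched  <A:2 Mu:2 Ld:1 B:1 rd:5 wr:3>
#1 ALU src=r6,r2 dispatched  <A:1 Mu:2 Ld:1 B:1 rd:3 wr:2>
#2 BR src=- dispatched  <A:1 Mu:2 Ld:1 B:0 rd:3 wr:2>
#3 ALU src=r6,r4 held:WAW  <A:1 Mu:2 Ld:1 B:0 rd:3 wr:2>
#4 ALU src=r8,r8 dispatched  <A:0 Mu:2 Ld:1 B:0 rd:2 wr:1>
#5 MEM src=r5,r2 dispatched  <A:0 Mu:2 Ld:0 B:0 rd:0 wr:1>
#6 MEM src=r5 held:FU  <A:0 Mu:2 Ld:0 B:0 rd:0 wr:1>
#7 MUL src=r3,r5 held:RD_PORT  <A:0 Mu:2 Ld:0 B:0 rd:0 wr:1>

issued = [0, 1, 2, 4, 5]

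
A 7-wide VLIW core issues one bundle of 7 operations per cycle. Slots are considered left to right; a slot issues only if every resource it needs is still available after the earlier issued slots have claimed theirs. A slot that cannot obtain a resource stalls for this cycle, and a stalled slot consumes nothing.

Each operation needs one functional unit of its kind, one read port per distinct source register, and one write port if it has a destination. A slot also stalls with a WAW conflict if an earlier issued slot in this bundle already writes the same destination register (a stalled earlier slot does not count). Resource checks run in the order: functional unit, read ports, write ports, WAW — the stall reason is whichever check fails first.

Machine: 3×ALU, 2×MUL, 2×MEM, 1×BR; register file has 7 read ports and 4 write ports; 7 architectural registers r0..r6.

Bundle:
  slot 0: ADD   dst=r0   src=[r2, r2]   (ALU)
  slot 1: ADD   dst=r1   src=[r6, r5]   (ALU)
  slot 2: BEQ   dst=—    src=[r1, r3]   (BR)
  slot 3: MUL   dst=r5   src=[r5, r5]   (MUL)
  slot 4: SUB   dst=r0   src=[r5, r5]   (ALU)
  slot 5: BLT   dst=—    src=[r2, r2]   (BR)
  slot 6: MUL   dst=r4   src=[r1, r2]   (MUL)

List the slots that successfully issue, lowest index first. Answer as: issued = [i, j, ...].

  0. ALU→r0 ⇒ go  {2A/2Mu/2Ld/1B | 6r 3w}
  1. ALU→r1 ⇒ go  {1A/2Mu/2Ld/1B | 4r 2w}
  2. BR ⇒ go  {1A/2Mu/2Ld/0B | 2r 2w}
  3. MUL→r5 ⇒ go  {1A/1Mu/2Ld/0B | 1r 1w}
  4. ALU→r0 ⇒ no(WAW)  {1A/1Mu/2Ld/0B | 1r 1w}
  5. BR ⇒ no(FU)  {1A/1Mu/2Ld/0B | 1r 1w}
  6. MUL→r4 ⇒ no(RD_PORT)  {1A/1Mu/2Ld/0B | 1r 1w}

issued = [0, 1, 2, 3]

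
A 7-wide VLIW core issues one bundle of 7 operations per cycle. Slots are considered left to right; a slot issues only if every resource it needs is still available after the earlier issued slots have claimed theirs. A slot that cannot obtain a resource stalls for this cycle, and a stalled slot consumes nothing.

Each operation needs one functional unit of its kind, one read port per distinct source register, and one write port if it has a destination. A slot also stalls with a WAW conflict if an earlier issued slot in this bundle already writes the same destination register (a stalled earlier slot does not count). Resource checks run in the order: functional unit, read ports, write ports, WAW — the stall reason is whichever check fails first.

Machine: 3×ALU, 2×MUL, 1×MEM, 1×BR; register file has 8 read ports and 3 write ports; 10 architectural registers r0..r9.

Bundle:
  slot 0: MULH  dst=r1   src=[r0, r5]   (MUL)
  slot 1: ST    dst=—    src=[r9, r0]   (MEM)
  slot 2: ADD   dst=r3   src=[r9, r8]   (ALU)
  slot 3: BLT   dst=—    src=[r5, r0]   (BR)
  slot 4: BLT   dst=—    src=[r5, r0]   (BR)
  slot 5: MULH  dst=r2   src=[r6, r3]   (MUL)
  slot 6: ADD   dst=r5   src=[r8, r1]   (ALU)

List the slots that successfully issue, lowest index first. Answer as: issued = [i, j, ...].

[0] MUL needs rd=2 wr=1: ok; after: ALU=3 MUL=1 MEM=1 BR=1, R=6, W=2
[1] MEM needs rd=2 wr=0: ok; after: ALU=3 MUL=1 MEM=0 BR=1, R=4, W=2
[2] ALU needs rd=2 wr=1: ok; after: ALU=2 MUL=1 MEM=0 BR=1, R=2, W=1
[3] BR needs rd=2 wr=0: ok; after: ALU=2 MUL=1 MEM=0 BR=0, R=0, W=1
[4] BR needs rd=2 wr=0: FU; after: ALU=2 MUL=1 MEM=0 BR=0, R=0, W=1
[5] MUL needs rd=2 wr=1: RD_PORT; after: ALU=2 MUL=1 MEM=0 BR=0, R=0, W=1
[6] ALU needs rd=2 wr=1: RD_PORT; after: ALU=2 MUL=1 MEM=0 BR=0, R=0, W=1

issued = [0, 1, 2, 3]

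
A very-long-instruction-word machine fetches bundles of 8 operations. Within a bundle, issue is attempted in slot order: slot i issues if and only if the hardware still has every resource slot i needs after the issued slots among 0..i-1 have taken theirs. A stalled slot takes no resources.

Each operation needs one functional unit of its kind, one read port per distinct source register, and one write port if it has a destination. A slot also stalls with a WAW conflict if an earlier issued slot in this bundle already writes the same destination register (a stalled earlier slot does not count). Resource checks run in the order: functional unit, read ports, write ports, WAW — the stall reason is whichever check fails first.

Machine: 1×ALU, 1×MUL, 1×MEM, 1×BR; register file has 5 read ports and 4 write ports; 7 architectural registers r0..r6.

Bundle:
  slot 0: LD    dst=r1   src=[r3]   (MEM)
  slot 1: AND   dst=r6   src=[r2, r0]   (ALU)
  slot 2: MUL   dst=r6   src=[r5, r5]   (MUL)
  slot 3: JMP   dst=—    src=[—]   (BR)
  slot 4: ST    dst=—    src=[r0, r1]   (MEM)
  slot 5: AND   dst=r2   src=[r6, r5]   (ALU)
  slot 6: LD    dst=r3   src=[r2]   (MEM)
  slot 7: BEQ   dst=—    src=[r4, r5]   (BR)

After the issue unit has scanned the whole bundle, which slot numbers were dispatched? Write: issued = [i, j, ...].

issued = [0, 1, 3]

slot 0 (MEM): ISSUE — free A1,Mu1,Ld0,B1 rp4 wp3
slot 1 (ALU): ISSUE — free A0,Mu1,Ld0,B1 rp2 wp2
slot 2 (MUL): stall WAW — free A0,Mu1,Ld0,B1 rp2 wp2
slot 3 (BR): ISSUE — free A0,Mu1,Ld0,B0 rp2 wp2
slot 4 (MEM): stall FU — free A0,Mu1,Ld0,B0 rp2 wp2
slot 5 (ALU): stall FU — free A0,Mu1,Ld0,B0 rp2 wp2
slot 6 (MEM): stall FU — free A0,Mu1,Ld0,B0 rp2 wp2
slot 7 (BR): stall FU — free A0,Mu1,Ld0,B0 rp2 wp2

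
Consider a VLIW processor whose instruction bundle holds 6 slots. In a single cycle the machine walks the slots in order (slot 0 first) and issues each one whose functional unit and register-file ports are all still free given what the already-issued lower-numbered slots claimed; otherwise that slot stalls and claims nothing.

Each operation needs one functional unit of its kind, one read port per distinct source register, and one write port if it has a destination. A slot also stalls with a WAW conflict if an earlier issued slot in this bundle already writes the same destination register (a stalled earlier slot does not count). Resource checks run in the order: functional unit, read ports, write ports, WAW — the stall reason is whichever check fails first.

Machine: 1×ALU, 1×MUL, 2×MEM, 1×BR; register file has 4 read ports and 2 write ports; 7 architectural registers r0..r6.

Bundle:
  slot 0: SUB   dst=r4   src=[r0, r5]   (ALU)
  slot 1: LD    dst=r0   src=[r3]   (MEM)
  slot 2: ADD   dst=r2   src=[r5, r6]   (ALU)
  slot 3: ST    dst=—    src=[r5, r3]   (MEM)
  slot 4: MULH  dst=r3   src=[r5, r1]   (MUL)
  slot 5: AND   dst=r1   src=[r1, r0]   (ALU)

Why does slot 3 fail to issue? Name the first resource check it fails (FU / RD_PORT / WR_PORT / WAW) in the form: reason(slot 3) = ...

#0 ALU src=r0,r5 dispatched  <A:0 Mu:1 Ld:2 B:1 rd:2 wr:1>
#1 MEM src=r3 dispatched  <A:0 Mu:1 Ld:1 B:1 rd:1 wr:0>
#2 ALU src=r5,r6 held:FU  <A:0 Mu:1 Ld:1 B:1 rd:1 wr:0>
#3 MEM src=r5,r3 held:RD_PORT  <A:0 Mu:1 Ld:1 B:1 rd:1 wr:0>
#4 MUL src=r5,r1 held:RD_PORT  <A:0 Mu:1 Ld:1 B:1 rd:1 wr:0>
#5 ALU src=r1,r0 held:FU  <A:0 Mu:1 Ld:1 B:1 rd:1 wr:0>

reason(slot 3) = RD_PORT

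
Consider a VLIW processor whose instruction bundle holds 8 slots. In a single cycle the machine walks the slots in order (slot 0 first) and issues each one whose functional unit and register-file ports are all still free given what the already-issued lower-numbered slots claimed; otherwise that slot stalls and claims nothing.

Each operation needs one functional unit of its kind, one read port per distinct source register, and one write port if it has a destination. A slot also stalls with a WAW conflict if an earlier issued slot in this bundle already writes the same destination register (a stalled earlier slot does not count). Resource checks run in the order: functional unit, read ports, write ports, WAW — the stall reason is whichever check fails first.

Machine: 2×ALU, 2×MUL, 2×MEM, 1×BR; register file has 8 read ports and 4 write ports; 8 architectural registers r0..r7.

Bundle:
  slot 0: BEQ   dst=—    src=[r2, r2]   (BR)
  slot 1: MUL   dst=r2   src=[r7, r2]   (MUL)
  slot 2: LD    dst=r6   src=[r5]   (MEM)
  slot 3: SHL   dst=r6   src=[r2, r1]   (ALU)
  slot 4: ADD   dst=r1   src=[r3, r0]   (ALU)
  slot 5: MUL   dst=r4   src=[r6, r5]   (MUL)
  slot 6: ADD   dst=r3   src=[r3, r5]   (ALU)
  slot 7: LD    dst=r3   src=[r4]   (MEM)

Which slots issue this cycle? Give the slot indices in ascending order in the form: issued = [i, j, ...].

issued = [0, 1, 2, 4, 5]

slot 0 (BR): ISSUE — free A2,Mu2,Ld2,B0 rp7 wp4
slot 1 (MUL): ISSUE — free A2,Mu1,Ld2,B0 rp5 wp3
slot 2 (MEM): ISSUE — free A2,Mu1,Ld1,B0 rp4 wp2
slot 3 (ALU): stall WAW — free A2,Mu1,Ld1,B0 rp4 wp2
slot 4 (ALU): ISSUE — free A1,Mu1,Ld1,B0 rp2 wp1
slot 5 (MUL): ISSUE — free A1,Mu0,Ld1,B0 rp0 wp0
slot 6 (ALU): stall RD_PORT — free A1,Mu0,Ld1,B0 rp0 wp0
slot 7 (MEM): stall RD_PORT — free A1,Mu0,Ld1,B0 rp0 wp0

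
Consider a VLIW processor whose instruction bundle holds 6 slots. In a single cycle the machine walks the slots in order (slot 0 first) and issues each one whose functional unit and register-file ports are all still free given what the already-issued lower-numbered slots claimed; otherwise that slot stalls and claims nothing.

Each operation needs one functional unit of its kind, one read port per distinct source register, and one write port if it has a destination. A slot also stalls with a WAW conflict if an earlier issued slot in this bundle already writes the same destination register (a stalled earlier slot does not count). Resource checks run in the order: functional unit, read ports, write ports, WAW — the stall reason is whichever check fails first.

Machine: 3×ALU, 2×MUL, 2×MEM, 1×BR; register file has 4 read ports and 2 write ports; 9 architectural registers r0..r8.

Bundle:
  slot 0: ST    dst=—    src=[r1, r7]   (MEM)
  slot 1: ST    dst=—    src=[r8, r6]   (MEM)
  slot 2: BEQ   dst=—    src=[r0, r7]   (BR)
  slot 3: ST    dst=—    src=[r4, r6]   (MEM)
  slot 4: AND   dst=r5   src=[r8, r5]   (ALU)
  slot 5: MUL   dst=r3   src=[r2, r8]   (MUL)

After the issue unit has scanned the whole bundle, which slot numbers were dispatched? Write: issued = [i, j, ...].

issued = [0, 1]

#0 MEM src=r1,r7 dispatched  <A:3 Mu:2 Ld:1 B:1 rd:2 wr:2>
#1 MEM src=r8,r6 dispatched  <A:3 Mu:2 Ld:0 B:1 rd:0 wr:2>
#2 BR src=r0,r7 held:RD_PORT  <A:3 Mu:2 Ld:0 B:1 rd:0 wr:2>
#3 MEM src=r4,r6 held:FU  <A:3 Mu:2 Ld:0 B:1 rd:0 wr:2>
#4 ALU src=r8,r5 held:RD_PORT  <A:3 Mu:2 Ld:0 B:1 rd:0 wr:2>
#5 MUL src=r2,r8 held:RD_PORT  <A:3 Mu:2 Ld:0 B:1 rd:0 wr:2>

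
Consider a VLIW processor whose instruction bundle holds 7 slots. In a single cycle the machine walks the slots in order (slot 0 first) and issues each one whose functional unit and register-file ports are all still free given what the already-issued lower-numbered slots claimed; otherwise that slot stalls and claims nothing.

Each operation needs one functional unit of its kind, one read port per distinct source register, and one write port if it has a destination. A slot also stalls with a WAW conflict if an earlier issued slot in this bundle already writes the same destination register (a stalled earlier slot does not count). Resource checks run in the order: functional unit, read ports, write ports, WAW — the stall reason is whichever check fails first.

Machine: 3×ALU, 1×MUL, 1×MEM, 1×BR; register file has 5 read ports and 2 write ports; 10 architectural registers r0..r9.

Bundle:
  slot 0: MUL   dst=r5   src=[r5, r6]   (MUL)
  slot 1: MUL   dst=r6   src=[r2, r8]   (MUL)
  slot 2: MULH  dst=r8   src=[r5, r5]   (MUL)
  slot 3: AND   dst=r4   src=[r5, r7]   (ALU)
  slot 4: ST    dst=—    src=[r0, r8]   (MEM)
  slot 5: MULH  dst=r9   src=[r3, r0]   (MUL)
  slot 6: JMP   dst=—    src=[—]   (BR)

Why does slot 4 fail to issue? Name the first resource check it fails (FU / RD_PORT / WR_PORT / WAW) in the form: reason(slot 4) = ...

reason(slot 4) = RD_PORT

slot 0 (MUL): ISSUE — free A3,Mu0,Ld1,B1 rp3 wp1
slot 1 (MUL): stall FU — free A3,Mu0,Ld1,B1 rp3 wp1
slot 2 (MUL): stall FU — free A3,Mu0,Ld1,B1 rp3 wp1
slot 3 (ALU): ISSUE — free A2,Mu0,Ld1,B1 rp1 wp0
slot 4 (MEM): stall RD_PORT — free A2,Mu0,Ld1,B1 rp1 wp0
slot 5 (MUL): stall FU — free A2,Mu0,Ld1,B1 rp1 wp0
slot 6 (BR): ISSUE — free A2,Mu0,Ld1,B0 rp1 wp0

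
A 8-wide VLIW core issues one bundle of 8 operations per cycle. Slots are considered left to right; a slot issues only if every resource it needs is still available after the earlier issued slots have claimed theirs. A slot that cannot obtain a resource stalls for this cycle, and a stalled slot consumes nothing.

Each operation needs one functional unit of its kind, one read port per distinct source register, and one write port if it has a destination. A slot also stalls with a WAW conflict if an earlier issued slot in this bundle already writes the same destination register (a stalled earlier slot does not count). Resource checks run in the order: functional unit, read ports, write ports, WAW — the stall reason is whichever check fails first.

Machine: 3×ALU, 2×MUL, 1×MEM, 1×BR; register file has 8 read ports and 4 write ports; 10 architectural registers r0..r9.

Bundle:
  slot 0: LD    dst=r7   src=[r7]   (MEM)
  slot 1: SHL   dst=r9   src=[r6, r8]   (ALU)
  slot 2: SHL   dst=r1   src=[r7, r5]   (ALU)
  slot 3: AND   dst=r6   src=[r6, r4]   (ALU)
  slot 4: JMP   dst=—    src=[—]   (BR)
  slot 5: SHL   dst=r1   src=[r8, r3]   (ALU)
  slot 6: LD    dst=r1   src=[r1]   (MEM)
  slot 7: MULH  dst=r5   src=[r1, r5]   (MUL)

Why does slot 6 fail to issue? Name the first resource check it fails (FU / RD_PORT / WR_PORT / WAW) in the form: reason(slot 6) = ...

  0. MEM→r7 ⇒ go  {3A/2Mu/0Ld/1B | 7r 3w}
  1. ALU→r9 ⇒ go  {2A/2Mu/0Ld/1B | 5r 2w}
  2. ALU→r1 ⇒ go  {1A/2Mu/0Ld/1B | 3r 1w}
  3. ALU→r6 ⇒ go  {0A/2Mu/0Ld/1B | 1r 0w}
  4. BR ⇒ go  {0A/2Mu/0Ld/0B | 1r 0w}
  5. ALU→r1 ⇒ no(FU)  {0A/2Mu/0Ld/0B | 1r 0w}
  6. MEM→r1 ⇒ no(FU)  {0A/2Mu/0Ld/0B | 1r 0w}
  7. MUL→r5 ⇒ no(RD_PORT)  {0A/2Mu/0Ld/0B | 1r 0w}

reason(slot 6) = FU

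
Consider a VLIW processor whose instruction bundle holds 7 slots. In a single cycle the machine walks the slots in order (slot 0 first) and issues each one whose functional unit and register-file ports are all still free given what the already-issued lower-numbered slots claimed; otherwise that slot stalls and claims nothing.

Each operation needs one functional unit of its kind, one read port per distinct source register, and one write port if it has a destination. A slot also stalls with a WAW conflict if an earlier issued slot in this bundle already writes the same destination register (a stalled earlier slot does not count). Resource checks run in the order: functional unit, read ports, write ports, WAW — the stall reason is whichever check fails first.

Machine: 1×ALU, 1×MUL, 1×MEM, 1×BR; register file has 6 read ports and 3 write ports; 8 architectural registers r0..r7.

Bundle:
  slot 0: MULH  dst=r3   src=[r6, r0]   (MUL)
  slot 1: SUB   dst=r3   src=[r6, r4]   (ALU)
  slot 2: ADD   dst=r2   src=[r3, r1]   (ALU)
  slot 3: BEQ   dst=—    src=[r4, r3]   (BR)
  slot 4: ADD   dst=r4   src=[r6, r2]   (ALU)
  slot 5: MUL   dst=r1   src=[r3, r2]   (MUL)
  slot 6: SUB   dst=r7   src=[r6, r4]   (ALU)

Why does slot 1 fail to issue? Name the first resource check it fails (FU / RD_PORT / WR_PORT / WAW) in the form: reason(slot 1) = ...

reason(slot 1) = WAW

  0. MUL→r3 ⇒ go  {1A/0Mu/1Ld/1B | 4r 2w}
  1. ALU→r3 ⇒ no(WAW)  {1A/0Mu/1Ld/1B | 4r 2w}
  2. ALU→r2 ⇒ go  {0A/0Mu/1Ld/1B | 2r 1w}
  3. BR ⇒ go  {0A/0Mu/1Ld/0B | 0r 1w}
  4. ALU→r4 ⇒ no(FU)  {0A/0Mu/1Ld/0B | 0r 1w}
  5. MUL→r1 ⇒ no(FU)  {0A/0Mu/1Ld/0B | 0r 1w}
  6. ALU→r7 ⇒ no(FU)  {0A/0Mu/1Ld/0B | 0r 1w}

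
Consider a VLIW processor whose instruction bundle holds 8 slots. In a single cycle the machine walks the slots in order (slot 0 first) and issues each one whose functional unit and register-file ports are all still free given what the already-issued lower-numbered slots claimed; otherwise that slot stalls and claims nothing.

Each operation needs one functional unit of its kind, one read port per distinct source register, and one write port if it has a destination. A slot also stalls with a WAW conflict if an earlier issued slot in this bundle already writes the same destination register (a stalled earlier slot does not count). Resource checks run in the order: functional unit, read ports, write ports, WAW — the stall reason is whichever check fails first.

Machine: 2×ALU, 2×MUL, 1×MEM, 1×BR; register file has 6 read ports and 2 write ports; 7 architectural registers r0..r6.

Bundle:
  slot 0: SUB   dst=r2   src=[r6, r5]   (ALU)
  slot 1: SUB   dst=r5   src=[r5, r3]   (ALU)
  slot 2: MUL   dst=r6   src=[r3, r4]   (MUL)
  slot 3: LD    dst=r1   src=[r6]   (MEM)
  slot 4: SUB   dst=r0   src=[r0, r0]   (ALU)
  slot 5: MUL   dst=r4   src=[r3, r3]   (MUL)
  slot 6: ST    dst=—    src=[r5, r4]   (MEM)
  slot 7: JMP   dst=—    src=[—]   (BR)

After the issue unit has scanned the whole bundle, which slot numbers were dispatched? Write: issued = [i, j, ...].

  0. ALU→r2 ⇒ go  {1A/2Mu/1Ld/1B | 4r 1w}
  1. ALU→r5 ⇒ go  {0A/2Mu/1Ld/1B | 2r 0w}
  2. MUL→r6 ⇒ no(WR_PORT)  {0A/2Mu/1Ld/1B | 2r 0w}
  3. MEM→r1 ⇒ no(WR_PORT)  {0A/2Mu/1Ld/1B | 2r 0w}
  4. ALU→r0 ⇒ no(FU)  {0A/2Mu/1Ld/1B | 2r 0w}
  5. MUL→r4 ⇒ no(WR_PORT)  {0A/2Mu/1Ld/1B | 2r 0w}
  6. MEM ⇒ go  {0A/2Mu/0Ld/1B | 0r 0w}
  7. BR ⇒ go  {0A/2Mu/0Ld/0B | 0r 0w}

issued = [0, 1, 6, 7]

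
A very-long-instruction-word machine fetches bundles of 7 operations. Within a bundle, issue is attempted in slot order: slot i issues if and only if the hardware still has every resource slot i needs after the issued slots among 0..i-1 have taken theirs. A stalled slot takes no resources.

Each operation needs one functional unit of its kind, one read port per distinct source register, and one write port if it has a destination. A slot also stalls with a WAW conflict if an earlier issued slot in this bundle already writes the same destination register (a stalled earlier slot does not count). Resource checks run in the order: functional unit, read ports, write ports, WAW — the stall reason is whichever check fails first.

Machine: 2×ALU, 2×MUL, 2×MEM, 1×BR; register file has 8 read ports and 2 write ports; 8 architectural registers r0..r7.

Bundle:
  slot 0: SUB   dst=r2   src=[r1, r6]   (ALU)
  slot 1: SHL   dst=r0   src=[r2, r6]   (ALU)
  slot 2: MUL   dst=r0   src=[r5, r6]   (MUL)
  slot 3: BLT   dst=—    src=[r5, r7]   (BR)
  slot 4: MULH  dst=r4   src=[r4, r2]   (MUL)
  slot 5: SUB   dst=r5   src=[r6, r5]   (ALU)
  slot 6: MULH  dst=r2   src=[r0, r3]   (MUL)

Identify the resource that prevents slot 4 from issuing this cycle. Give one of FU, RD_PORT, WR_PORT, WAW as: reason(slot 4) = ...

[0] ALU needs rd=2 wr=1: ok; after: ALU=1 MUL=2 MEM=2 BR=1, R=6, W=1
[1] ALU needs rd=2 wr=1: ok; after: ALU=0 MUL=2 MEM=2 BR=1, R=4, W=0
[2] MUL needs rd=2 wr=1: WR_PORT; after: ALU=0 MUL=2 MEM=2 BR=1, R=4, W=0
[3] BR needs rd=2 wr=0: ok; after: ALU=0 MUL=2 MEM=2 BR=0, R=2, W=0
[4] MUL needs rd=2 wr=1: WR_PORT; after: ALU=0 MUL=2 MEM=2 BR=0, R=2, W=0
[5] ALU needs rd=2 wr=1: FU; after: ALU=0 MUL=2 MEM=2 BR=0, R=2, W=0
[6] MUL needs rd=2 wr=1: WR_PORT; after: ALU=0 MUL=2 MEM=2 BR=0, R=2, W=0

reason(slot 4) = WR_PORT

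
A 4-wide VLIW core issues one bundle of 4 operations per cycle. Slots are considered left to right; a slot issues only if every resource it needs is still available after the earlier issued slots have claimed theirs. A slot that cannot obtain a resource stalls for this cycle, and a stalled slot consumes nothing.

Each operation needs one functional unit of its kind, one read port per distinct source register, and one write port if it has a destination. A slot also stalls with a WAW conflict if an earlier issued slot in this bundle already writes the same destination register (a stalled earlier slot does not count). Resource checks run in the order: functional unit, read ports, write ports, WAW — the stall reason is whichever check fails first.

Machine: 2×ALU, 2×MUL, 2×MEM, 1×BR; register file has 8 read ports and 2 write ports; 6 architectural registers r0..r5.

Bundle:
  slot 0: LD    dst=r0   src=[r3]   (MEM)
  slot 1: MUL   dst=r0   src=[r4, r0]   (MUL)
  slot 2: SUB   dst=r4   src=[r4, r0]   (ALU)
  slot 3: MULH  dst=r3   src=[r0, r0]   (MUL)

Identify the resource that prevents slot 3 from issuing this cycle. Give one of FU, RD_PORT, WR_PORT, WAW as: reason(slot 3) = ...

slot 0 (MEM): ISSUE — free A2,Mu2,Ld1,B1 rp7 wp1
slot 1 (MUL): stall WAW — free A2,Mu2,Ld1,B1 rp7 wp1
slot 2 (ALU): ISSUE — free A1,Mu2,Ld1,B1 rp5 wp0
slot 3 (MUL): stall WR_PORT — free A1,Mu2,Ld1,B1 rp5 wp0

reason(slot 3) = WR_PORT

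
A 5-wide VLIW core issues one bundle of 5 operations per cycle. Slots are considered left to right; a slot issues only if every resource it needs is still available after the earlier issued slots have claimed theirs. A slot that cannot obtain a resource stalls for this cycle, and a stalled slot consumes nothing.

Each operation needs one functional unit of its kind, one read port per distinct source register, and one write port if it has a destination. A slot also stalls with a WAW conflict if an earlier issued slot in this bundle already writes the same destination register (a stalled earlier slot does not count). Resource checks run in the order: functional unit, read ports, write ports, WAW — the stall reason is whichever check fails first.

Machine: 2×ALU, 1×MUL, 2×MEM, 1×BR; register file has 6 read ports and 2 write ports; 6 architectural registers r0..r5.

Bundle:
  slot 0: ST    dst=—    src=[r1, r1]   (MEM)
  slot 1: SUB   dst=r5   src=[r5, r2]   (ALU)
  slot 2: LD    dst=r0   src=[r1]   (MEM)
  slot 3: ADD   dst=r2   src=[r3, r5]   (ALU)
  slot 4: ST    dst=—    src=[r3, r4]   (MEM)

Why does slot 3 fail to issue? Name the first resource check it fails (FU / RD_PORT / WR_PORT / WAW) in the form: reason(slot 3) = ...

reason(slot 3) = WR_PORT

  0. MEM ⇒ go  {2A/1Mu/1Ld/1B | 5r 2w}
  1. ALU→r5 ⇒ go  {1A/1Mu/1Ld/1B | 3r 1w}
  2. MEM→r0 ⇒ go  {1A/1Mu/0Ld/1B | 2r 0w}
  3. ALU→r2 ⇒ no(WR_PORT)  {1A/1Mu/0Ld/1B | 2r 0w}
  4. MEM ⇒ no(FU)  {1A/1Mu/0Ld/1B | 2r 0w}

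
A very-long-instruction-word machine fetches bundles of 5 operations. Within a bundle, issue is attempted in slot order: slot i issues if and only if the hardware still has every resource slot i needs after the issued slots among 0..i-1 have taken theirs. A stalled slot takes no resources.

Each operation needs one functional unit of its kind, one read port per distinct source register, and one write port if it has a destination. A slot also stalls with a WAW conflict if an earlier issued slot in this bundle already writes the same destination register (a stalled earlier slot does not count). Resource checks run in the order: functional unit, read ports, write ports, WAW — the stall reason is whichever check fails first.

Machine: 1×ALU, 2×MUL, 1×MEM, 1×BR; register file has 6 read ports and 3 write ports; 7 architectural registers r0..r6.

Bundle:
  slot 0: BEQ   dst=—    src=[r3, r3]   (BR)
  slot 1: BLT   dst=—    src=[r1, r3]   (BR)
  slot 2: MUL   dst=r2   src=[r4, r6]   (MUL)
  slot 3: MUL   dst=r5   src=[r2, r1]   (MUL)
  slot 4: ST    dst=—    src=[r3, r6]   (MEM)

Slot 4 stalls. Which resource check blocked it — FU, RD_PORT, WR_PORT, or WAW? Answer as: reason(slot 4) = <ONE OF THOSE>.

#0 BR src=r3,r3 dispatched  <A:1 Mu:2 Ld:1 B:0 rd:5 wr:3>
#1 BR src=r1,r3 held:FU  <A:1 Mu:2 Ld:1 B:0 rd:5 wr:3>
#2 MUL src=r4,r6 dispatched  <A:1 Mu:1 Ld:1 B:0 rd:3 wr:2>
#3 MUL src=r2,r1 dispatched  <A:1 Mu:0 Ld:1 B:0 rd:1 wr:1>
#4 MEM src=r3,r6 held:RD_PORT  <A:1 Mu:0 Ld:1 B:0 rd:1 wr:1>

reason(slot 4) = RD_PORT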